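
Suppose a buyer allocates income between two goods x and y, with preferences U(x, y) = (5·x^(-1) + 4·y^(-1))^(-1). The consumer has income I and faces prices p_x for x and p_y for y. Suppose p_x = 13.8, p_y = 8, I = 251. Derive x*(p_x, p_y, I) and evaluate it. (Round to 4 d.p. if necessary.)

x* = 10.82

MU_x ∝ 5·x^(-2), MU_y ∝ 4·y^(-2), so MRS = (5/4)·(y/x)^(2) = p_x/p_y.
Solve for the ratio: y/x = [(4/5)·p_x/p_y]^(0.5).
Substitute y = (y/x)·x into the budget: x* = I/(p_x + p_y·(y/x)).
Numerically y/x = 1.174734, so x* = 251/(13.8 + 8·1.174734) = 10.82.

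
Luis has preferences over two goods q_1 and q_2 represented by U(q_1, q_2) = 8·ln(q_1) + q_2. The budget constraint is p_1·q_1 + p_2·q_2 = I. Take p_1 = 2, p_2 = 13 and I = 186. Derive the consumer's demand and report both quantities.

So q_1*(p_1,p_2) = 8·p_2/p_1, independent of income; and q_2* = (I − 8·p_2)/p_2.
At the given prices: q_1* = 8·13/2 = 52, and q_2* = 6.3077.

q_1* = 52, q_2* = 6.3077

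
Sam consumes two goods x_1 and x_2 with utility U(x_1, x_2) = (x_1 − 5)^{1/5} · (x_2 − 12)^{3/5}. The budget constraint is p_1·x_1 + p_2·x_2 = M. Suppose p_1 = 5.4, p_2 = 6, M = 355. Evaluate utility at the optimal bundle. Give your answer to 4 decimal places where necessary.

V = 13.1174

Let x_1' = x_1−5, x_2' = x_2−12. MRS = (1/3)·x_2'/x_1' = p_1/p_2.
After buying the subsistence bundle (5, 12), a share 0.25 of the remaining income goes to x_1: x_1* = 5 + 0.25·(M − 5p_1 − 12p_2)/p_1.
Discretionary income = 355 − 5·5.4 − 12·6 = 256; x_1* = 5 + 0.25·256/5.4 = 16.8519; x_2* = 12 + 0.75·256/6 = 44.
Utility at the optimum: U(16.8519, 44) = 13.1174.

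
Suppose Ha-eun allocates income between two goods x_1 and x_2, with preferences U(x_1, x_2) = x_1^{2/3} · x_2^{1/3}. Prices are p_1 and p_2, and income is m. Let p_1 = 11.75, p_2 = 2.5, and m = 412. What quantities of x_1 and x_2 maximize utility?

x_1* = 23.3759, x_2* = 54.9333

Tangency: MRS = 2·x_2/x_1 = p_1/p_2.
So 2/3·p_2·x_2 = 1/3·p_1·x_1; combined with the budget, a share 2/3 of income goes to x_1.
Demand: x_1*(p_1,p_2,m) = 2/3·m/p_1 and x_2* = 1/3·m/p_2.
At p_1=11.75, p_2=2.5, m=412: x_1* = 2/3·412/11.75 = 23.3759, x_2* = 54.9333.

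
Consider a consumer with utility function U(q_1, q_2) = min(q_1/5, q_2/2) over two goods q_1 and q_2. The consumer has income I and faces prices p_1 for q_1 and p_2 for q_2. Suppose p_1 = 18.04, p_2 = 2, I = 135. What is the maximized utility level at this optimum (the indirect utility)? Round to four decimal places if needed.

V = 1.4331

Leontief preferences: the optimum is at the kink where q_1/5 = q_2/2, i.e. q_2 = (2/5)·q_1.
Budget: p_1·q_1 + p_2·(2/5)·q_1 = I, so (5·p_1 + 2·p_2)·q_1 = 5·I.
Demand: q_1*(p_1,p_2,I) = 5·I/(5·p_1 + 2·p_2), q_2* = 2·I/(5·p_1 + 2·p_2).
Here 5·18.04 + 2·2 = 94.2, giving q_1* = 7.1656 and q_2* = 2.8662.
Utility at the optimum: U(7.1656, 2.8662) = 1.4331.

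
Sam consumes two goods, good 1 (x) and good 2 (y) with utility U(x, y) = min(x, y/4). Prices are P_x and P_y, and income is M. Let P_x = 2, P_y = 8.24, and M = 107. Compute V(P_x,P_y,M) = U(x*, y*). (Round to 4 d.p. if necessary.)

V = 3.0606

With perfect complements, no substitution: consume in ratio x:y = 1:4.
Budget: P_x·x + P_y·4·x = M, so (P_x + 4·P_y)·x = M.
Demand: x*(P_x,P_y,M) = M/(P_x + 4·P_y), y* = 4·M/(P_x + 4·P_y).
Here 2 + 4·8.24 = 34.96, giving x* = 3.0606 and y* = 12.2426.
Utility at the optimum: U(3.0606, 12.2426) = 3.0606.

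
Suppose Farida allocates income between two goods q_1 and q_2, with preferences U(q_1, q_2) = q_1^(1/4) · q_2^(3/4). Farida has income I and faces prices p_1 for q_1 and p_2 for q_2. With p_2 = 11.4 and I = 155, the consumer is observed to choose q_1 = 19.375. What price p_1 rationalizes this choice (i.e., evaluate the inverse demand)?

MU_q_1/MU_q_2 = (0.25·q_2)/(0.75·q_1); tangency sets this equal to p_1/p_2.
So 0.25·p_2·q_2 = 0.75·p_1·q_1; combined with the budget, a share 0.25 of income goes to q_1.
Demand: q_1*(p_1,p_2,I) = 0.25·I/p_1 and q_2* = 0.75·I/p_2.
Set q_1* = 19.375 in the demand function and solve for p_1: p_1 = 2.

p_1 = 2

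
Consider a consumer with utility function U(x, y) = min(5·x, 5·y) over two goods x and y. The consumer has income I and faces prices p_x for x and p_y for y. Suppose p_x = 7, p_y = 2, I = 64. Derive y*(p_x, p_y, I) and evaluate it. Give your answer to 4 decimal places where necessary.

y* = 7.1111

With perfect complements, no substitution: consume in ratio x:y = 5:5.
Budget: p_x·x + p_y·x = I, so (5·p_x + 5·p_y)·x = 5·I.
Demand: x*(p_x,p_y,I) = 5·I/(5·p_x + 5·p_y), y* = 5·I/(5·p_x + 5·p_y).
Here 5·7 + 5·2 = 45, giving y* = 7.1111.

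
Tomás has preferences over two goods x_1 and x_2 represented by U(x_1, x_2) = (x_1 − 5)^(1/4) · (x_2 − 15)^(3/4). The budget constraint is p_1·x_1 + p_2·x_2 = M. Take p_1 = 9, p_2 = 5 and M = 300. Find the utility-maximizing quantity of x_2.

Let x_1' = x_1−5, x_2' = x_2−15. MRS = (1/3)·x_2'/x_1' = p_1/p_2.
After buying the subsistence bundle (5, 15), a share 0.25 of the remaining income goes to x_1: x_1* = 5 + 0.25·(M − 5p_1 − 15p_2)/p_1.
Discretionary income = 300 − 5·9 − 15·5 = 180; x_2* = 15 + 0.75·180/5 = 42.

x_2* = 42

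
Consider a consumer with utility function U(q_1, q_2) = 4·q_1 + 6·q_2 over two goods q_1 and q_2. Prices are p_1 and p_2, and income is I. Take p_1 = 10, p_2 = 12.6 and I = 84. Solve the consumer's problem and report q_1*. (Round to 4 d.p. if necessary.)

q_1* = 0

q_2 gives more utility per dollar, so spend all income on q_2: q_2* = I/p_2, q_1* = 0.
Numerically: q_1* = 0, q_2* = 6.6667.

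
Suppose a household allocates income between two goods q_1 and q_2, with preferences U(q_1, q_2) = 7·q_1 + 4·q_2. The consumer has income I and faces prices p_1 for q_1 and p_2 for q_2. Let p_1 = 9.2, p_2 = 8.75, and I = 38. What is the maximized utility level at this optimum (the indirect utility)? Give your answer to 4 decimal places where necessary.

Linear utility — the consumer picks whichever good has higher MU/price: 7/9.2 = 0.7609 vs 4/8.75 = 0.4571.
q_1 gives more utility per dollar, so spend all income on q_1: q_1* = I/p_1, q_2* = 0.
Numerically: q_1* = 4.1304, q_2* = 0.
Utility at the optimum: U(4.1304, 0) = 28.913.

V = 28.913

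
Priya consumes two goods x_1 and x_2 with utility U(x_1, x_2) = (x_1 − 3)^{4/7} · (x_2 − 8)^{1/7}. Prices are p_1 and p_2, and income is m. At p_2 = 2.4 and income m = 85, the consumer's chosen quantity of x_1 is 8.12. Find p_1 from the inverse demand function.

p_1 = 7

This is Cobb-Douglas in (x_1−3, x_2−8): tangency gives 4/7·p_2·(x_2−8) = 1/7·p_1·(x_1−3).
After buying the subsistence bundle (3, 8), a share 0.8 of the remaining income goes to x_1: x_1* = 3 + 0.8·(m − 3p_1 − 8p_2)/p_1.
Set x_1* = 8.12 in the demand function and solve for p_1: p_1 = 7.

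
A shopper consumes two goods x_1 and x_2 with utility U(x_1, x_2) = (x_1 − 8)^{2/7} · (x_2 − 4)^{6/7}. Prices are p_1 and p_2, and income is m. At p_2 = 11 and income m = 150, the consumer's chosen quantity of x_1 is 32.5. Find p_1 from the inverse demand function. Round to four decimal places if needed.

This is Cobb-Douglas in (x_1−8, x_2−4): tangency gives 2/7·p_2·(x_2−4) = 6/7·p_1·(x_1−8).
After buying the subsistence bundle (8, 4), a share 0.25 of the remaining income goes to x_1: x_1* = 8 + 0.25·(m − 8p_1 − 4p_2)/p_1.
Set x_1* = 32.5 in the demand function and solve for p_1: p_1 = 1.

p_1 = 1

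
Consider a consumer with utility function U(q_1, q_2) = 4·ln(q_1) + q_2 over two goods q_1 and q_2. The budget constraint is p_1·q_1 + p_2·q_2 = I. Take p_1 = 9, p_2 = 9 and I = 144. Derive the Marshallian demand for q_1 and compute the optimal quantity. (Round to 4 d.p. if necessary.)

q_1* = 4

Set MRS = p_1/p_2: (4/q_1)/1 = p_1/p_2.
So q_1*(p_1,p_2) = 4·p_2/p_1, independent of income; and q_2* = (I − 4·p_2)/p_2.
At the given prices: q_1* = 4·9/9 = 4.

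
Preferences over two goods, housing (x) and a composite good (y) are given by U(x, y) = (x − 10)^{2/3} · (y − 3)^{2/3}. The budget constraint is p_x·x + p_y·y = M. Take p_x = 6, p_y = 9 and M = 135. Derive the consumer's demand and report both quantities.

x* = 14, y* = 5.6667

This is Cobb-Douglas in (x−10, y−3): tangency gives 2/3·p_y·(y−3) = 2/3·p_x·(x−10).
After buying the subsistence bundle (10, 3), a share 0.5 of the remaining income goes to x: x* = 10 + 0.5·(M − 10p_x − 3p_y)/p_x.
Discretionary income = 135 − 10·6 − 3·9 = 48; x* = 10 + 0.5·48/6 = 14; y* = 3 + 0.5·48/9 = 5.6667.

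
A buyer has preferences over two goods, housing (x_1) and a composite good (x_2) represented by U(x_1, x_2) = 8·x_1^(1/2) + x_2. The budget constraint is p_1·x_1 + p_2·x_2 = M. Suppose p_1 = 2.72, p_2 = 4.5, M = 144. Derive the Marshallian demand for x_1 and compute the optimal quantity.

MU_x_1 = 4/√x_1, MU_x_2 = 1. Tangency: 4/√x_1 = p_1/p_2.
Thus x_1* = (4·p_2/p_1)² — independent of M — with the rest of income spent on x_2.
Plugging in: x_1* = (4·4.5/2.72)² = 43.7933.

x_1* = 43.7933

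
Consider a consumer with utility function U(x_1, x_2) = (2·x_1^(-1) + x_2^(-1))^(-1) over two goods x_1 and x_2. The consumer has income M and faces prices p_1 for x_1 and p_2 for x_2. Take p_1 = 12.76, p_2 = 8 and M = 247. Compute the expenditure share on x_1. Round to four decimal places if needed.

share on x_1 = 0.6411

MRS = MU_x_1/MU_x_2 = 2·(x_2/x_1)^(2). Set equal to p_1/p_2.
Hence x_2/x_1 = ((1/2)·p_1/p_2)^(1/(2)), i.e. raised to the 0.5 power.
With the ratio pinned down, the budget gives x_1* = M/(p_1 + p_2·(x_2/x_1)) and x_2* = (x_2/x_1)·x_1*.
Numerically x_2/x_1 = 0.893029, so x_1* = 247/(12.76 + 8·0.893029) = 12.4094 and x_2* = 0.893029·12.4094 = 11.082.
Expenditure on x_1: 12.76·12.4094 = 158.3442; share = 0.6411.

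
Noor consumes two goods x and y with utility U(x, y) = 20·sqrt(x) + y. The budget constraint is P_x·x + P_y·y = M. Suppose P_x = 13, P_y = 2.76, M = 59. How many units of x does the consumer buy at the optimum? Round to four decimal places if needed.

x* = 4.5075

MU_x = 10/√x, MU_y = 1. Tangency: 10/√x = P_x/P_y.
Thus x* = (10·P_y/P_x)² — independent of M — with the rest of income spent on y.
Plugging in: x* = (10·2.76/13)² = 4.5075.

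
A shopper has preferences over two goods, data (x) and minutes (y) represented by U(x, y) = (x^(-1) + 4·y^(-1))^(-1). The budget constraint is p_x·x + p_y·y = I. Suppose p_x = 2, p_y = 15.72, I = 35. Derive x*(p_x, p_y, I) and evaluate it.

With the ratio pinned down, the budget gives x* = I/(p_x + p_y·(y/x)) and y* = (y/x)·x*.
Numerically y/x = 0.713376, so x* = 35/(2 + 15.72·0.713376) = 2.6487.

x* = 2.6487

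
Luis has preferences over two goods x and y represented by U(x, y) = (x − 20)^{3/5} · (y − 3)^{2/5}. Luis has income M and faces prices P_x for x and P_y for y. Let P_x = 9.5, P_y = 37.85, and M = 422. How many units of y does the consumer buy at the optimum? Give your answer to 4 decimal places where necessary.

y* = 4.2518

MRS = (3/2)·(y−3)/(x−20). Tangency with P_x/P_y gives y−3 = (2/3)·(P_x/P_y)·(x−20).
After buying the subsistence bundle (20, 3), a share 0.6 of the remaining income goes to x: x* = 20 + 0.6·(M − 20P_x − 3P_y)/P_x.
Discretionary income = 422 − 20·9.5 − 3·37.85 = 118.45; y* = 3 + 0.4·118.45/37.85 = 4.2518.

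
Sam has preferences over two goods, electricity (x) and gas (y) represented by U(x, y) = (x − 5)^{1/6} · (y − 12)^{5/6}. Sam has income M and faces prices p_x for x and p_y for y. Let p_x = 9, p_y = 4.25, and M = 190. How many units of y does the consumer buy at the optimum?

y* = 30.4314

Substituting into the budget: x* = 5 + 1/6·(M − 5·p_x − 12·p_y)/p_x, and y* = 12 + 5/6·(…)/p_y.
Discretionary income = 190 − 5·9 − 12·4.25 = 94; y* = 12 + 5/6·94/4.25 = 30.4314.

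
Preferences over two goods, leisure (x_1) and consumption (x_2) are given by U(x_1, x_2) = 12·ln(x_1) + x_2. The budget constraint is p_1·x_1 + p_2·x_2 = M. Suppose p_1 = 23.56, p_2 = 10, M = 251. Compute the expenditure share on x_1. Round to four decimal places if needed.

Set MRS = p_1/p_2: (12/x_1)/1 = p_1/p_2.
So x_1*(p_1,p_2) = 12·p_2/p_1, independent of income; and x_2* = (M − 12·p_2)/p_2.
At the given prices: x_1* = 12·10/23.56 = 5.0934, and x_2* = 13.1.
Expenditure on x_1: 23.56·5.0934 = 120; share = 0.4781.

share on x_1 = 0.4781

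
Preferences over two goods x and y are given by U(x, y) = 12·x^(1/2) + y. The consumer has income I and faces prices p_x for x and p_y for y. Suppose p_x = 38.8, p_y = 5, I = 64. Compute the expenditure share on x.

Set MRS = p_x/p_y: 6·x^(−1/2) = p_x/p_y.
Thus x* = (6·p_y/p_x)² — independent of I — with the rest of income spent on y.
Plugging in: x* = (6·5/38.8)² = 0.5978, y* = 8.1608.
Expenditure on x: 38.8·0.5978 = 23.1959; share = 0.3624.

share on x = 0.3624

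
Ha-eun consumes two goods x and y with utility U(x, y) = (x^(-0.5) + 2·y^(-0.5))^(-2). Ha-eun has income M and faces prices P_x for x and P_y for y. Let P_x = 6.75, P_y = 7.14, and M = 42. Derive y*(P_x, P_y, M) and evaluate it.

MU_x ∝ x^(-1.5), MU_y ∝ 2·y^(-1.5), so MRS = (1/2)·(y/x)^(1.5) = P_x/P_y.
Solve for the ratio: y/x = [2·P_x/P_y]^(2/3).
Substitute y = (y/x)·x into the budget: x* = M/(P_x + P_y·(y/x)).
Numerically y/x = 1.529057, so x* = 42/(6.75 + 7.14·1.529057) = 2.3773 and y* = 1.529057·2.3773 = 3.635.

y* = 3.635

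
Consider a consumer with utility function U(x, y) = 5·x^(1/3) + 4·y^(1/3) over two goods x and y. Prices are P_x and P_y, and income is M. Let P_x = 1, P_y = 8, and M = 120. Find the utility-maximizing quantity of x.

x* = 95.7715

MU_x ∝ 5·x^(-2/3), MU_y ∝ 4·y^(-2/3), so MRS = (5/4)·(y/x)^(2/3) = P_x/P_y.
Solve for the ratio: y/x = [(4/5)·P_x/P_y]^(1.5).
With the ratio pinned down, the budget gives x* = M/(P_x + P_y·(y/x)) and y* = (y/x)·x*.
Numerically y/x = 0.031623, so x* = 120/(1 + 8·0.031623) = 95.7715.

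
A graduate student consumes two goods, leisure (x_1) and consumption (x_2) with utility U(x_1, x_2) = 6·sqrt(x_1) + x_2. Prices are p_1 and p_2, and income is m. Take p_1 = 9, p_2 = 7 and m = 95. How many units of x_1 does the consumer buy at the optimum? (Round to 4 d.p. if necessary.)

x_1* = 5.4444

MU_x_1 = 3/√x_1, MU_x_2 = 1. Tangency: 3/√x_1 = p_1/p_2.
Thus x_1* = (3·p_2/p_1)² — independent of m — with the rest of income spent on x_2.
Plugging in: x_1* = (3·7/9)² = 5.4444.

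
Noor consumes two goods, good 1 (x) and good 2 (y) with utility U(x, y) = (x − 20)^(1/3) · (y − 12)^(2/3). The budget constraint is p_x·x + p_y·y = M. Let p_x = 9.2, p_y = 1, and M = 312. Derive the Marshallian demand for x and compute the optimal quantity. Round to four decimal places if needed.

x* = 24.2029

MRS = (1/2)·(y−12)/(x−20). Tangency with p_x/p_y gives y−12 = 2·(p_x/p_y)·(x−20).
Substituting into the budget: x* = 20 + 1/3·(M − 20·p_x − 12·p_y)/p_x, and y* = 12 + 2/3·(…)/p_y.
Discretionary income = 312 − 20·9.2 − 12·1 = 116; x* = 20 + 1/3·116/9.2 = 24.2029.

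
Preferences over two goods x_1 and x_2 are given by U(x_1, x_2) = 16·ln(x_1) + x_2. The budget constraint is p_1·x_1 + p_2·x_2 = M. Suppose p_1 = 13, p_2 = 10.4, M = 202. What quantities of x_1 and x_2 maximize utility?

x_1* = 12.8, x_2* = 3.4231

So x_1*(p_1,p_2) = 16·p_2/p_1, independent of income; and x_2* = (M − 16·p_2)/p_2.
At the given prices: x_1* = 16·10.4/13 = 12.8, and x_2* = 3.4231.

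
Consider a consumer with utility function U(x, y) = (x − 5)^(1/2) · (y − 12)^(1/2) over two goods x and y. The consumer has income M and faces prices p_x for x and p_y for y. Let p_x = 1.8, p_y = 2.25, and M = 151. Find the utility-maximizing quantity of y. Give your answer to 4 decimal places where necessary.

This is Cobb-Douglas in (x−5, y−12): tangency gives 0.5·p_y·(y−12) = 0.5·p_x·(x−5).
After buying the subsistence bundle (5, 12), a share 0.5 of the remaining income goes to x: x* = 5 + 0.5·(M − 5p_x − 12p_y)/p_x.
Discretionary income = 151 − 5·1.8 − 12·2.25 = 115; y* = 12 + 0.5·115/2.25 = 37.5556.

y* = 37.5556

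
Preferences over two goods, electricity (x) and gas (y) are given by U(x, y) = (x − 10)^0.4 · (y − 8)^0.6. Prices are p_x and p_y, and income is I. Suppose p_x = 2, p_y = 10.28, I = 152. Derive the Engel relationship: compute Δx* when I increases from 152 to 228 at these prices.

Let x' = x−10, y' = y−8. MRS = (2/3)·y'/x' = p_x/p_y.
After buying the subsistence bundle (10, 8), a share 0.4 of the remaining income goes to x: x* = 10 + 0.4·(I − 10p_x − 8p_y)/p_x.
Discretionary income = 152 − 10·2 − 8·10.28 = 49.76; x* = 10 + 0.4·49.76/2 = 19.952.
At I' = 228: x* = 35.152. Change: 35.152 − 19.952 = 15.2.

Δx* = 15.2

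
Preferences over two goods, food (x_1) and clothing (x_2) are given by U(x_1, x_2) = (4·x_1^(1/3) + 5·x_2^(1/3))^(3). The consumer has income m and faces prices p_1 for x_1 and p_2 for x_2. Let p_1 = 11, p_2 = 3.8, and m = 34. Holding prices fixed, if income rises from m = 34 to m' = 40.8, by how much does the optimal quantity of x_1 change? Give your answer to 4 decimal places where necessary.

With the ratio pinned down, the budget gives x_1* = m/(p_1 + p_2·(x_2/x_1)) and x_2* = (x_2/x_1)·x_1*.
Numerically x_2/x_1 = 6.883014, so x_1* = 34/(11 + 3.8·6.883014) = 0.9151.
At m' = 40.8: x_1* = 1.0981. Change: 1.0981 − 0.9151 = 0.183.

Δx_1* = 0.183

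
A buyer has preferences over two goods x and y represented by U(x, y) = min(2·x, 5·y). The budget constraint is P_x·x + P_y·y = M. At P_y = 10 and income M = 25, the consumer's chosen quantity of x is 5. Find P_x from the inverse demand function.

P_x = 1

Leontief preferences: the optimum is at the kink where x/5 = y/2, i.e. y = (2/5)·x.
Budget: P_x·x + P_y·(2/5)·x = M, so (5·P_x + 2·P_y)·x = 5·M.
Demand: x*(P_x,P_y,M) = 5·M/(5·P_x + 2·P_y), y* = 2·M/(5·P_x + 2·P_y).
Set x* = 5 in the demand function and solve for P_x: P_x = 1.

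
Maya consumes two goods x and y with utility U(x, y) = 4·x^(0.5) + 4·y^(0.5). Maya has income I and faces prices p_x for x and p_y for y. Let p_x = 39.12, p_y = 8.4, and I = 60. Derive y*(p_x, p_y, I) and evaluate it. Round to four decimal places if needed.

y* = 5.8802

MRS = MU_x/MU_y = (y/x)^(0.5). Set equal to p_x/p_y.
Hence y/x = (p_x/p_y)^(1/(0.5)), i.e. raised to the 2 power.
Substitute y = (y/x)·x into the budget: x* = I/(p_x + p_y·(y/x)).
Numerically y/x = 21.68898, so x* = 60/(39.12 + 8.4·21.68898) = 0.2711 and y* = 21.68898·0.2711 = 5.8802.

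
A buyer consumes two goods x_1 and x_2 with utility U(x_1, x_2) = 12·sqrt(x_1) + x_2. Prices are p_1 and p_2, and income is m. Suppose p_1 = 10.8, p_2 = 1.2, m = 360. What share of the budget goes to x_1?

MU_x_1 = 6/√x_1, MU_x_2 = 1. Tangency: 6/√x_1 = p_1/p_2.
Solve: √x_1 = 6·p_2/p_1, so x_1*(p_1,p_2) = (6·p_2/p_1)², and x_2* = (m − p_1·x_1*)/p_2.
Plugging in: x_1* = (6·1.2/10.8)² = 0.4444, x_2* = 296.
Expenditure on x_1: 10.8·0.4444 = 4.8; share = 0.0133.

share on x_1 = 0.0133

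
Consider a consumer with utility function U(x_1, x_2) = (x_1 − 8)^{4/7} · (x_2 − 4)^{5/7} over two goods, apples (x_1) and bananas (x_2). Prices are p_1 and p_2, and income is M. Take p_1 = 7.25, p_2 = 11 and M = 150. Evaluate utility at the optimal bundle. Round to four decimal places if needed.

Substituting into the budget: x_1* = 8 + 4/9·(M − 8·p_1 − 4·p_2)/p_1, and x_2* = 4 + 5/9·(…)/p_2.
Discretionary income = 150 − 8·7.25 − 4·11 = 48; x_1* = 8 + 4/9·48/7.25 = 10.9425; x_2* = 4 + 5/9·48/11 = 6.4242.
Utility at the optimum: U(10.9425, 6.4242) = 3.4877.

V = 3.4877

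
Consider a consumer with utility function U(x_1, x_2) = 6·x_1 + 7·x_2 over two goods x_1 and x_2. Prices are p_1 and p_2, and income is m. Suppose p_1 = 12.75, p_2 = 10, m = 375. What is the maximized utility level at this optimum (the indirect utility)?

Perfect substitutes: compare marginal utility per dollar. 6/p_1 vs 7/p_2 → 0.4706 vs 0.7.
x_2 gives more utility per dollar, so spend all income on x_2: x_2* = m/p_2, x_1* = 0.
Numerically: x_1* = 0, x_2* = 37.5.
Utility at the optimum: U(0, 37.5) = 262.5.

V = 262.5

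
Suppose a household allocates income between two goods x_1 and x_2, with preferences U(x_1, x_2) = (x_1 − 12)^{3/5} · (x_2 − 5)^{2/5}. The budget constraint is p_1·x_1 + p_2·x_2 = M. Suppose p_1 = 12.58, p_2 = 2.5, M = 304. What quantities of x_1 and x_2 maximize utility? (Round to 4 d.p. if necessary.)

x_1* = 18.703, x_2* = 27.4864

Let x_1' = x_1−12, x_2' = x_2−5. MRS = (3/2)·x_2'/x_1' = p_1/p_2.
Substituting into the budget: x_1* = 12 + 0.6·(M − 12·p_1 − 5·p_2)/p_1, and x_2* = 5 + 0.4·(…)/p_2.
Discretionary income = 304 − 12·12.58 − 5·2.5 = 140.54; x_1* = 12 + 0.6·140.54/12.58 = 18.703; x_2* = 5 + 0.4·140.54/2.5 = 27.4864.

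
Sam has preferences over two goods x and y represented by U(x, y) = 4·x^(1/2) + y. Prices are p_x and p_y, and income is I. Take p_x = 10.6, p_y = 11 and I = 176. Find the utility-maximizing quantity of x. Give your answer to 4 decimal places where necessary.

x* = 4.3076

Thus x* = (2·p_y/p_x)² — independent of I — with the rest of income spent on y.
Plugging in: x* = (2·11/10.6)² = 4.3076.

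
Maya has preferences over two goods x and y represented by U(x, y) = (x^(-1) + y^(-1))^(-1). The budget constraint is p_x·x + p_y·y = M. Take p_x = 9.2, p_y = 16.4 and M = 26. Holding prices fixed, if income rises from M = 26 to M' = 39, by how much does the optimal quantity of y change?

MRS = MU_x/MU_y = (y/x)^(2). Set equal to p_x/p_y.
Hence y/x = (p_x/p_y)^(1/(2)), i.e. raised to the 0.5 power.
Substitute y = (y/x)·x into the budget: x* = M/(p_x + p_y·(y/x)).
Numerically y/x = 0.748983, so x* = 26/(9.2 + 16.4·0.748983) = 1.2102 and y* = 0.748983·1.2102 = 0.9065.
At M' = 39: y* = 1.3597. Change: 1.3597 − 0.9065 = 0.4532.

Δy* = 0.4532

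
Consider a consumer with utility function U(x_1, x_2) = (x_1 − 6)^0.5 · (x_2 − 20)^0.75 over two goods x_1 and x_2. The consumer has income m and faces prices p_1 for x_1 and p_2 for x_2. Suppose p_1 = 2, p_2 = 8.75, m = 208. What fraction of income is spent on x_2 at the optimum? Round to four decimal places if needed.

share on x_2 = 0.9019

After buying the subsistence bundle (6, 20), a share 0.4 of the remaining income goes to x_1: x_1* = 6 + 0.4·(m − 6p_1 − 20p_2)/p_1.
Discretionary income = 208 − 6·2 − 20·8.75 = 21; x_1* = 6 + 0.4·21/2 = 10.2; x_2* = 20 + 0.6·21/8.75 = 21.44.
Expenditure on x_2: 8.75·21.44 = 187.6; share = 0.9019.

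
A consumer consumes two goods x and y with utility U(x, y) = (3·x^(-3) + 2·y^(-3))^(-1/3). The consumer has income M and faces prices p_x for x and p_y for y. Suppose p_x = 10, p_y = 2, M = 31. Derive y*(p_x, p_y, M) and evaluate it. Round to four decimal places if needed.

From the CES first-order condition, (3/2)·(y/x)^(4) = p_x/p_y.
Solve for the ratio: y/x = [(2/3)·p_x/p_y]^(0.25).
Substitute y = (y/x)·x into the budget: x* = M/(p_x + p_y·(y/x)).
Numerically y/x = 1.3512, so x* = 31/(10 + 2·1.3512) = 2.4405 and y* = 1.3512·2.4405 = 3.2976.

y* = 3.2976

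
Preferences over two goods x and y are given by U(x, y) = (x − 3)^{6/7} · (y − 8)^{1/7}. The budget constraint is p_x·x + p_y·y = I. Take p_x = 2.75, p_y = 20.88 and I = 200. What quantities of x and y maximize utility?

MRS = 6·(y−8)/(x−3). Tangency with p_x/p_y gives y−8 = (1/6)·(p_x/p_y)·(x−3).
Substituting into the budget: x* = 3 + 6/7·(I − 3·p_x − 8·p_y)/p_x, and y* = 8 + 1/7·(…)/p_y.
Discretionary income = 200 − 3·2.75 − 8·20.88 = 24.71; x* = 3 + 6/7·24.71/2.75 = 10.7018; y* = 8 + 1/7·24.71/20.88 = 8.1691.

x* = 10.7018, y* = 8.1691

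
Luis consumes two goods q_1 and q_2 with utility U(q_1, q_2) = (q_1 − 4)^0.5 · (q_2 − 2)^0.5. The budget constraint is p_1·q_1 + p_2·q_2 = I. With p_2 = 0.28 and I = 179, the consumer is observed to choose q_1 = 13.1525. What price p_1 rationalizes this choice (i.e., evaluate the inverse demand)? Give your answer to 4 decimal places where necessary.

p_1 = 8

This is Cobb-Douglas in (q_1−4, q_2−2): tangency gives 0.5·p_2·(q_2−2) = 0.5·p_1·(q_1−4).
Substituting into the budget: q_1* = 4 + 0.5·(I − 4·p_1 − 2·p_2)/p_1, and q_2* = 2 + 0.5·(…)/p_2.
Set q_1* = 13.1525 in the demand function and solve for p_1: p_1 = 8.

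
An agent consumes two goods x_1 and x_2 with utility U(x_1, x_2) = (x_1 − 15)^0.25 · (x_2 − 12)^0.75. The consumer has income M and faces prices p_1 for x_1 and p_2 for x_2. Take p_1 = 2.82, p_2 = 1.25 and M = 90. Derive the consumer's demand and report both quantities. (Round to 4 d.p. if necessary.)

This is Cobb-Douglas in (x_1−15, x_2−12): tangency gives 0.25·p_2·(x_2−12) = 0.75·p_1·(x_1−15).
After buying the subsistence bundle (15, 12), a share 0.25 of the remaining income goes to x_1: x_1* = 15 + 0.25·(M − 15p_1 − 12p_2)/p_1.
Discretionary income = 90 − 15·2.82 − 12·1.25 = 32.7; x_1* = 15 + 0.25·32.7/2.82 = 17.8989; x_2* = 12 + 0.75·32.7/1.25 = 31.62.

x_1* = 17.8989, x_2* = 31.62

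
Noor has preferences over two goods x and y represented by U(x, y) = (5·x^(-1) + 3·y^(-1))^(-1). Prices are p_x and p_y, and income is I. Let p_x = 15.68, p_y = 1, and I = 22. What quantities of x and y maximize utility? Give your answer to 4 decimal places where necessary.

MRS = MU_x/MU_y = (5/3)·(y/x)^(2). Set equal to p_x/p_y.
Solve for the ratio: y/x = [(3/5)·p_x/p_y]^(0.5).
With the ratio pinned down, the budget gives x* = I/(p_x + p_y·(y/x)) and y* = (y/x)·x*.
Numerically y/x = 3.067246, so x* = 22/(15.68 + 1·3.067246) = 1.1735 and y* = 3.067246·1.1735 = 3.5994.

x* = 1.1735, y* = 3.5994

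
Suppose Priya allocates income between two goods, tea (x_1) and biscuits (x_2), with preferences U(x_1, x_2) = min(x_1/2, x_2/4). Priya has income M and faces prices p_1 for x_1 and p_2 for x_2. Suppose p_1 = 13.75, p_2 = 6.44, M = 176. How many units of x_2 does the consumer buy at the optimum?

Leontief preferences: the optimum is at the kink where x_1/2 = x_2/4, i.e. x_2 = 2·x_1.
Budget: p_1·x_1 + p_2·2·x_1 = M, so (2·p_1 + 4·p_2)·x_1 = 2·M.
Demand: x_1*(p_1,p_2,M) = 2·M/(2·p_1 + 4·p_2), x_2* = 4·M/(2·p_1 + 4·p_2).
Here 2·13.75 + 4·6.44 = 53.26, giving x_2* = 13.2182.

x_2* = 13.2182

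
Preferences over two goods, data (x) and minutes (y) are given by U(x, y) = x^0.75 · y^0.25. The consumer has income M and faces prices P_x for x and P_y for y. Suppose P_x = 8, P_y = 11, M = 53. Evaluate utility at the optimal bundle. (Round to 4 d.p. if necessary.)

Tangency: MRS = 3·y/x = P_x/P_y.
So 0.75·P_y·y = 0.25·P_x·x; combined with the budget, a share 0.75 of income goes to x.
Demand: x*(P_x,P_y,M) = 0.75·M/P_x and y* = 0.25·M/P_y.
At P_x=8, P_y=11, M=53: x* = 0.75·53/8 = 4.9688, y* = 1.2045.
Utility at the optimum: U(4.9688, 1.2045) = 3.4865.

V = 3.4865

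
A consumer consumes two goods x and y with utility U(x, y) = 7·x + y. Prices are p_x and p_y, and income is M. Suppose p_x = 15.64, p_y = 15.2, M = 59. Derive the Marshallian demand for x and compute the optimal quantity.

x* = 3.7724

Linear utility — the consumer picks whichever good has higher MU/price: 7/15.64 = 0.4476 vs 1/15.2 = 0.0658.
x gives more utility per dollar, so spend all income on x: x* = M/p_x, y* = 0.
Numerically: x* = 3.7724, y* = 0.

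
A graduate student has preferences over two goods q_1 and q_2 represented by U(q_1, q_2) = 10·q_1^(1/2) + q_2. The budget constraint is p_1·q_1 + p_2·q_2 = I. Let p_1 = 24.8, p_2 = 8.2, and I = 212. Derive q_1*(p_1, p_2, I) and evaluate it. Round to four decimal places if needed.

MU_q_1 = 5/√q_1, MU_q_2 = 1. Tangency: 5/√q_1 = p_1/p_2.
Thus q_1* = (5·p_2/p_1)² — independent of I — with the rest of income spent on q_2.
Plugging in: q_1* = (5·8.2/24.8)² = 2.7332.

q_1* = 2.7332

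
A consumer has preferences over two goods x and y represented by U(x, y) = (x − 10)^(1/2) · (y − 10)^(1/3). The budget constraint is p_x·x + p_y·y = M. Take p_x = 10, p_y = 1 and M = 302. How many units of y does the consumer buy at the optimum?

This is Cobb-Douglas in (x−10, y−10): tangency gives 0.5·p_y·(y−10) = 1/3·p_x·(x−10).
Substituting into the budget: x* = 10 + 0.6·(M − 10·p_x − 10·p_y)/p_x, and y* = 10 + 0.4·(…)/p_y.
Discretionary income = 302 − 10·10 − 10·1 = 192; y* = 10 + 0.4·192/1 = 86.8.

y* = 86.8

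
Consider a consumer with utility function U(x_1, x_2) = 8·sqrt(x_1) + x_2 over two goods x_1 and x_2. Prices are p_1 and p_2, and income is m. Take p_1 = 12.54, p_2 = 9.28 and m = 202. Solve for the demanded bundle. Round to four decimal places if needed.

Solve: √x_1 = 4·p_2/p_1, so x_1*(p_1,p_2) = (4·p_2/p_1)², and x_2* = (m − p_1·x_1*)/p_2.
Plugging in: x_1* = (4·9.28/12.54)² = 8.7624, x_2* = 9.9267.

x_1* = 8.7624, x_2* = 9.9267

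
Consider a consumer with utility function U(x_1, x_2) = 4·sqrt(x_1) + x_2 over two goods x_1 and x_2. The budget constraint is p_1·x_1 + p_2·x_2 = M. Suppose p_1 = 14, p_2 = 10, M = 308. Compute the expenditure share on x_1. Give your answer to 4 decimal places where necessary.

share on x_1 = 0.0928

Thus x_1* = (2·p_2/p_1)² — independent of M — with the rest of income spent on x_2.
Plugging in: x_1* = (2·10/14)² = 2.0408, x_2* = 27.9429.
Expenditure on x_1: 14·2.0408 = 28.5714; share = 0.0928.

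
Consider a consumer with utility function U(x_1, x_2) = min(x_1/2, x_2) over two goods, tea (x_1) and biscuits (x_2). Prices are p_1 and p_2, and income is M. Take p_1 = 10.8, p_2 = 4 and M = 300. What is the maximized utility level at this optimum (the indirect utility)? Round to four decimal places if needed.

Leontief preferences: the optimum is at the kink where x_1/2 = x_2/1, i.e. x_2 = (1/2)·x_1.
Budget: p_1·x_1 + p_2·(1/2)·x_1 = M, so (2·p_1 + p_2)·x_1 = 2·M.
Demand: x_1*(p_1,p_2,M) = 2·M/(2·p_1 + p_2), x_2* = M/(2·p_1 + p_2).
Here 2·10.8 + 4 = 25.6, giving x_1* = 23.4375 and x_2* = 11.7188.
Utility at the optimum: U(23.4375, 11.7188) = 11.7188.

V = 11.7188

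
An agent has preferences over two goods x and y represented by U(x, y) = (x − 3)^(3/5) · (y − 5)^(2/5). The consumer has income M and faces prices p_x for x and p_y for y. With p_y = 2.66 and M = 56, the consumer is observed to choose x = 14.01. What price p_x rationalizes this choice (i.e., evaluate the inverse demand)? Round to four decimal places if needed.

p_x = 2

MRS = (3/2)·(y−5)/(x−3). Tangency with p_x/p_y gives y−5 = (2/3)·(p_x/p_y)·(x−3).
Substituting into the budget: x* = 3 + 0.6·(M − 3·p_x − 5·p_y)/p_x, and y* = 5 + 0.4·(…)/p_y.
Set x* = 14.01 in the demand function and solve for p_x: p_x = 2.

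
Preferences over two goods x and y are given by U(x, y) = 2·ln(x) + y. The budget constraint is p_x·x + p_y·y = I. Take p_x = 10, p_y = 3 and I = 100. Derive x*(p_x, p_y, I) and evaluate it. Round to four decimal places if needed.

MU_x = 2/x, MU_y = 1. Tangency: 2/x = p_x/p_y.
So x*(p_x,p_y) = 2·p_y/p_x, independent of income; and y* = (I − 2·p_y)/p_y.
At the given prices: x* = 2·3/10 = 0.6.

x* = 0.6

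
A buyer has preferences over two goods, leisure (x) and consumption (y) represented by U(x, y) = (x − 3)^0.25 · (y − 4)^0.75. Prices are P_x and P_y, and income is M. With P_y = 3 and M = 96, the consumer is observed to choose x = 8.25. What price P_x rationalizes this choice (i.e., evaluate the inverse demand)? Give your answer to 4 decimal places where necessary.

P_x = 3.5

This is Cobb-Douglas in (x−3, y−4): tangency gives 0.25·P_y·(y−4) = 0.75·P_x·(x−3).
Substituting into the budget: x* = 3 + 0.25·(M − 3·P_x − 4·P_y)/P_x, and y* = 4 + 0.75·(…)/P_y.
Set x* = 8.25 in the demand function and solve for P_x: P_x = 3.5.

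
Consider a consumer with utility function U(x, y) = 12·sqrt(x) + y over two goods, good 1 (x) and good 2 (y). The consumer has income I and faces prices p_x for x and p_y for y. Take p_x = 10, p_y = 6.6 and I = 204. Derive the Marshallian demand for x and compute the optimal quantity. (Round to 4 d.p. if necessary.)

x* = 15.6816

Plugging in: x* = (6·6.6/10)² = 15.6816.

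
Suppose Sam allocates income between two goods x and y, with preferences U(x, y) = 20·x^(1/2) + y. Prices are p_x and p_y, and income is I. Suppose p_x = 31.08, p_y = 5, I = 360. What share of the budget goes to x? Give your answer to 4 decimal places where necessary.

share on x = 0.2234

MU_x = 10/√x, MU_y = 1. Tangency: 10/√x = p_x/p_y.
Solve: √x = 10·p_y/p_x, so x*(p_x,p_y) = (10·p_y/p_x)², and y* = (I − p_x·x*)/p_y.
Plugging in: x* = (10·5/31.08)² = 2.5881, y* = 55.9125.
Expenditure on x: 31.08·2.5881 = 80.4376; share = 0.2234.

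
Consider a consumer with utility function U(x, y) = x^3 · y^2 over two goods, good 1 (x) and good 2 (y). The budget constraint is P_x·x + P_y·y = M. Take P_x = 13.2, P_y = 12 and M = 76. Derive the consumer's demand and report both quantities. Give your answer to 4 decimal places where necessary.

Demand: x*(P_x,P_y,M) = 0.6·M/P_x and y* = 0.4·M/P_y.
At P_x=13.2, P_y=12, M=76: x* = 0.6·76/13.2 = 3.4545, y* = 2.5333.

x* = 3.4545, y* = 2.5333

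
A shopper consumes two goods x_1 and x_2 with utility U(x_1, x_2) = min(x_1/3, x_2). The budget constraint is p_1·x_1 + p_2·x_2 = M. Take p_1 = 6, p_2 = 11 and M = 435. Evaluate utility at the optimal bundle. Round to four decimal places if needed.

Leontief preferences: the optimum is at the kink where x_1/3 = x_2/1, i.e. x_2 = (1/3)·x_1.
Budget: p_1·x_1 + p_2·(1/3)·x_1 = M, so (3·p_1 + p_2)·x_1 = 3·M.
Demand: x_1*(p_1,p_2,M) = 3·M/(3·p_1 + p_2), x_2* = M/(3·p_1 + p_2).
Here 3·6 + 11 = 29, giving x_1* = 45 and x_2* = 15.
Utility at the optimum: U(45, 15) = 15.

V = 15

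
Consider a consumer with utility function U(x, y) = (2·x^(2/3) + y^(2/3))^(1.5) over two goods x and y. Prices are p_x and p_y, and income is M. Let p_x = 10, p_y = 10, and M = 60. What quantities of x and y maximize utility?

x* = 5.3333, y* = 0.6667

From the CES first-order condition, 2·(y/x)^(1/3) = p_x/p_y.
Solve for the ratio: y/x = [(1/2)·p_x/p_y]^(3).
With the ratio pinned down, the budget gives x* = M/(p_x + p_y·(y/x)) and y* = (y/x)·x*.
Numerically y/x = 0.125, so x* = 60/(10 + 10·0.125) = 5.3333 and y* = 0.125·5.3333 = 0.6667.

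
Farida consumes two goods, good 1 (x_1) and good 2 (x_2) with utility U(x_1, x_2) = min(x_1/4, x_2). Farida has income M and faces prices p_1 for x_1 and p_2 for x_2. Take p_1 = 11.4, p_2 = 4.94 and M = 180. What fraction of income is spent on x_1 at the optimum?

Demand: x_1*(p_1,p_2,M) = 4·M/(4·p_1 + p_2), x_2* = M/(4·p_1 + p_2).
Here 4·11.4 + 4.94 = 50.54, giving x_1* = 14.2461 and x_2* = 3.5615.
Expenditure on x_1: 11.4·14.2461 = 162.406; share = 0.9023.

share on x_1 = 0.9023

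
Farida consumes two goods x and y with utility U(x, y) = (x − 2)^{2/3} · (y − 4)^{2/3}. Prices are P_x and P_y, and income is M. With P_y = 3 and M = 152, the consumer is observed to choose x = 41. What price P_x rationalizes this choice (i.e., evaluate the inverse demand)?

Let x' = x−2, y' = y−4. MRS = y'/x' = P_x/P_y.
After buying the subsistence bundle (2, 4), a share 0.5 of the remaining income goes to x: x* = 2 + 0.5·(M − 2P_x − 4P_y)/P_x.
Set x* = 41 in the demand function and solve for P_x: P_x = 1.75.

P_x = 1.75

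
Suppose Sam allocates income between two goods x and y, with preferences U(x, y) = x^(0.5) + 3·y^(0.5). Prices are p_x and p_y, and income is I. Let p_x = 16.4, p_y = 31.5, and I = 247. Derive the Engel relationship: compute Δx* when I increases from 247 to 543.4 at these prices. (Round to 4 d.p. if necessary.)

Δx* = 3.1787

From the CES first-order condition, (1/3)·(y/x)^(0.5) = p_x/p_y.
Solve for the ratio: y/x = [3·p_x/p_y]^(2).
Substitute y = (y/x)·x into the budget: x* = I/(p_x + p_y·(y/x)).
Numerically y/x = 2.439546, so x* = 247/(16.4 + 31.5·2.439546) = 2.6489.
At I' = 543.4: x* = 5.8276. Change: 5.8276 − 2.6489 = 3.1787.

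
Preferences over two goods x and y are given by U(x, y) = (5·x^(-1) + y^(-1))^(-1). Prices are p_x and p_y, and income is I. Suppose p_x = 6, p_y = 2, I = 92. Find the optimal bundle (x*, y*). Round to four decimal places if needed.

x* = 12.1867, y* = 9.4398

MRS = MU_x/MU_y = 5·(y/x)^(2). Set equal to p_x/p_y.
Hence y/x = ((1/5)·p_x/p_y)^(1/(2)), i.e. raised to the 0.5 power.
Substitute y = (y/x)·x into the budget: x* = I/(p_x + p_y·(y/x)).
Numerically y/x = 0.774597, so x* = 92/(6 + 2·0.774597) = 12.1867 and y* = 0.774597·12.1867 = 9.4398.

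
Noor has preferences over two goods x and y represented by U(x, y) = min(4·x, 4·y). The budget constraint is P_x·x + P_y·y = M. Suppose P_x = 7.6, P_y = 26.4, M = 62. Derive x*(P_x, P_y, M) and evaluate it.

Leontief preferences: the optimum is at the kink where x/4 = y/4, i.e. y = x.
Budget: P_x·x + P_y·x = M, so (4·P_x + 4·P_y)·x = 4·M.
Demand: x*(P_x,P_y,M) = 4·M/(4·P_x + 4·P_y), y* = 4·M/(4·P_x + 4·P_y).
Here 4·7.6 + 4·26.4 = 136, giving x* = 1.8235.

x* = 1.8235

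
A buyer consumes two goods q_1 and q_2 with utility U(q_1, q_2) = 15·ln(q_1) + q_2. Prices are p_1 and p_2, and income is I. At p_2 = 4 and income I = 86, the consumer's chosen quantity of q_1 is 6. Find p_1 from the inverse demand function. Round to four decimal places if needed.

Set MRS = p_1/p_2: (15/q_1)/1 = p_1/p_2.
So q_1*(p_1,p_2) = 15·p_2/p_1, independent of income; and q_2* = (I − 15·p_2)/p_2.
Set q_1* = 6 in the demand function and solve for p_1: p_1 = 10.

p_1 = 10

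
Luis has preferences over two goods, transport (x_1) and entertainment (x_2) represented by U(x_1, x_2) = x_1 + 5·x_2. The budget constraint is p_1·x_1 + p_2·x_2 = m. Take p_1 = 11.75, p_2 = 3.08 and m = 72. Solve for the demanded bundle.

Linear utility — the consumer picks whichever good has higher MU/price: 1/11.75 = 0.0851 vs 5/3.08 = 1.6234.
x_2 gives more utility per dollar, so spend all income on x_2: x_2* = m/p_2, x_1* = 0.
Numerically: x_1* = 0, x_2* = 23.3766.

x_1* = 0, x_2* = 23.3766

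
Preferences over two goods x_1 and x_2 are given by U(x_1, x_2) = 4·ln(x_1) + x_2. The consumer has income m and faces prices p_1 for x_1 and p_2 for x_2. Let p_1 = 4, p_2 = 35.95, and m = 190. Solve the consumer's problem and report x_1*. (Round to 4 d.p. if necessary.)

x_1* = 35.95

MU_x_1 = 4/x_1, MU_x_2 = 1. Tangency: 4/x_1 = p_1/p_2.
So x_1*(p_1,p_2) = 4·p_2/p_1, independent of income; and x_2* = (m − 4·p_2)/p_2.
At the given prices: x_1* = 4·35.95/4 = 35.95.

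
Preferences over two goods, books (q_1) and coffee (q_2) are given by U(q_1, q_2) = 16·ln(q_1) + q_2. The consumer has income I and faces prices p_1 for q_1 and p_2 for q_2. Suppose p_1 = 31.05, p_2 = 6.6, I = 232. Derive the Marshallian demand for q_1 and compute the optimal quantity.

At the given prices: q_1* = 16·6.6/31.05 = 3.401.

q_1* = 3.401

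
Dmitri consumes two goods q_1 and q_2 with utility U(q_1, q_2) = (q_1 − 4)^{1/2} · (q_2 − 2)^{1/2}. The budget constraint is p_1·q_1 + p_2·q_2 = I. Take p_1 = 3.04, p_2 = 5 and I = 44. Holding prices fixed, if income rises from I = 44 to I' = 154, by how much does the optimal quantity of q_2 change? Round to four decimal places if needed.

Δq_2* = 11

MRS = (q_2−2)/(q_1−4). Tangency with p_1/p_2 gives q_2−2 = (p_1/p_2)·(q_1−4).
After buying the subsistence bundle (4, 2), a share 0.5 of the remaining income goes to q_1: q_1* = 4 + 0.5·(I − 4p_1 − 2p_2)/p_1.
Discretionary income = 44 − 4·3.04 − 2·5 = 21.84; q_2* = 2 + 0.5·21.84/5 = 4.184.
At I' = 154: q_2* = 15.184. Change: 15.184 − 4.184 = 11.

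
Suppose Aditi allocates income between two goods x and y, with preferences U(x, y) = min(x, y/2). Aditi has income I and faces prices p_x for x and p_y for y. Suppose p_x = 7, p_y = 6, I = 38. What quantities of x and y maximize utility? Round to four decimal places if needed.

x* = 2, y* = 4

Leontief preferences: the optimum is at the kink where x/1 = y/2, i.e. y = 2·x.
Budget: p_x·x + p_y·2·x = I, so (p_x + 2·p_y)·x = I.
Demand: x*(p_x,p_y,I) = I/(p_x + 2·p_y), y* = 2·I/(p_x + 2·p_y).
Here 7 + 2·6 = 19, giving x* = 2 and y* = 4.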